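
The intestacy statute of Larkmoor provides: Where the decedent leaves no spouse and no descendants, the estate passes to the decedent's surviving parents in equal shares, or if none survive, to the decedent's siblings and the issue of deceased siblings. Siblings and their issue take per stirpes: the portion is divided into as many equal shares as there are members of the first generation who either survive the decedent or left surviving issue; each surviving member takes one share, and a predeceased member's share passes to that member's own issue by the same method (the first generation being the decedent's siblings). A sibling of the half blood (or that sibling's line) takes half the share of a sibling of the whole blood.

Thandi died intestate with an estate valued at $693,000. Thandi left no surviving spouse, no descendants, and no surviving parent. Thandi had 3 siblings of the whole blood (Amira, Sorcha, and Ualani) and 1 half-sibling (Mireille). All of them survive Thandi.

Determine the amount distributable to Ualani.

The entire $693,000 passes to the siblings and their issue.
Counting each half-blood sibling's line as half a unit, there are 7/2 units in $693,000, so one unit is $198,000. Whole-blood lines (Amira, Sorcha, and Ualani) take $198,000 each; half-blood lines (Mireille) take $99,000 each.

Ualani receives $198,000.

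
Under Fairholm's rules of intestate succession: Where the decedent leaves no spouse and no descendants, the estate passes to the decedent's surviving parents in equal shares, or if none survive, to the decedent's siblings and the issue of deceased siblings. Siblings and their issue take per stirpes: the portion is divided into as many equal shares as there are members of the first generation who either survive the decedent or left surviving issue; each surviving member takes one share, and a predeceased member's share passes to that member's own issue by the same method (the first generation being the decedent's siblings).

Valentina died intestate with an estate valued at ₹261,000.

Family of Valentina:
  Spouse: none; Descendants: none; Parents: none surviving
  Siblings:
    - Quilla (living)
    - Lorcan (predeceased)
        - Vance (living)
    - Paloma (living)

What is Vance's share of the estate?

The entire ₹261,000 passes to the siblings and their issue.
That amount (₹261,000) is divided into 3 shares of ₹87,000: Quilla and Paloma each take ₹87,000; Lorcan's ₹87,000 share passes to Lorcan's issue.
Lorcan's share (₹87,000) passes entirely to Vance.

Vance receives ₹87,000.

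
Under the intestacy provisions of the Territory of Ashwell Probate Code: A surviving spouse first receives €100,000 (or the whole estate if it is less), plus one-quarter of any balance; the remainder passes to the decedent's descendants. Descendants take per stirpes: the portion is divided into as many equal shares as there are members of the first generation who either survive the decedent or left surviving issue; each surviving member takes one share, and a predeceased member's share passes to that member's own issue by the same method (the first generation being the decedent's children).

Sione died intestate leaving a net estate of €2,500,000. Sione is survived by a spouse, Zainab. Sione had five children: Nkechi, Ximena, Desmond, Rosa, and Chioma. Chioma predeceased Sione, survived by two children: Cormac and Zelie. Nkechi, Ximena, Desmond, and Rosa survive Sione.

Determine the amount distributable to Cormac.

Zainab first takes €100,000, leaving a balance of €2,400,000. Zainab then takes one-quarter of the balance (€600,000), for a total of €700,000. The remaining €1,800,000 passes to the descendants.
The descendants' portion (€1,800,000) is divided into 5 shares of €360,000: Nkechi, Ximena, Desmond, and Rosa each take €360,000; Chioma's €360,000 share passes to Chioma's issue.
Chioma's share (€360,000) is divided into 2 shares of €180,000: Cormac and Zelie each take €180,000.

Cormac receives €180,000.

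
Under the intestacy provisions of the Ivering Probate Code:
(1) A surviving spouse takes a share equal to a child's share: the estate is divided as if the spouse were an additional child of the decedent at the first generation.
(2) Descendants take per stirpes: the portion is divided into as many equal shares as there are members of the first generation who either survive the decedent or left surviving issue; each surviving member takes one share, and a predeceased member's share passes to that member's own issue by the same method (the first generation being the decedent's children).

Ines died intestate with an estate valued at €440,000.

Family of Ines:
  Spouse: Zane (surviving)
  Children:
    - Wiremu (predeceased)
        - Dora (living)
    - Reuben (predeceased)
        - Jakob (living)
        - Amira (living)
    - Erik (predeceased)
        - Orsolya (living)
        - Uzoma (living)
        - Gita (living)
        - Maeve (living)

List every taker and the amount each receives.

Zane: €110,000; Dora: €110,000; Jakob: €55,000; Amira: €55,000; Orsolya: €27,500; Uzoma: €27,500; Gita: €27,500; Maeve: €27,500

The spouse counts as an additional share at the children's level, so there are 4 primary shares of €110,000. Zane takes one such share (€110,000).
The children's combined portion (€330,000) is divided into 3 shares of €110,000: Wiremu's €110,000 share passes to Wiremu's issue; Reuben's €110,000 share passes to Reuben's issue; Erik's €110,000 share passes to Erik's issue.
Wiremu's share (€110,000) passes entirely to Dora.
Reuben's share (€110,000) is divided into 2 shares of €55,000: Jakob and Amira each take €55,000.
Erik's share (€110,000) is divided into 4 shares of €27,500: Orsolya, Uzoma, Gita, and Maeve each take €27,500.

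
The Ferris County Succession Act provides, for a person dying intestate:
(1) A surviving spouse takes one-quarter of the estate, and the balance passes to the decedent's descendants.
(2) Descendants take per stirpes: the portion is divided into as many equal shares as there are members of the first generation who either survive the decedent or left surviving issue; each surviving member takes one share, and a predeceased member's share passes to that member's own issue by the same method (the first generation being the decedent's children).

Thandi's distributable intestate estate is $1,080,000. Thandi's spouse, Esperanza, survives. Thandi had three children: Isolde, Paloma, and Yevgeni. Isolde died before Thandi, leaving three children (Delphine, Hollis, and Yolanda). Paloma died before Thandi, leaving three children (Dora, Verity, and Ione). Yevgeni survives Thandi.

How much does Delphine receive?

Delphine receives $90,000.

Esperanza takes one-quarter of $1,080,000 = $270,000. The remaining $810,000 passes to the descendants.
The descendants' portion ($810,000) is divided into 3 shares of $270,000: Yevgeni takes $270,000; Isolde's $270,000 share passes to Isolde's issue; Paloma's $270,000 share passes to Paloma's issue.
Isolde's share ($270,000) is divided into 3 shares of $90,000: Delphine, Hollis, and Yolanda each take $90,000.
Paloma's share ($270,000) is divided into 3 shares of $90,000: Dora, Verity, and Ione each take $90,000.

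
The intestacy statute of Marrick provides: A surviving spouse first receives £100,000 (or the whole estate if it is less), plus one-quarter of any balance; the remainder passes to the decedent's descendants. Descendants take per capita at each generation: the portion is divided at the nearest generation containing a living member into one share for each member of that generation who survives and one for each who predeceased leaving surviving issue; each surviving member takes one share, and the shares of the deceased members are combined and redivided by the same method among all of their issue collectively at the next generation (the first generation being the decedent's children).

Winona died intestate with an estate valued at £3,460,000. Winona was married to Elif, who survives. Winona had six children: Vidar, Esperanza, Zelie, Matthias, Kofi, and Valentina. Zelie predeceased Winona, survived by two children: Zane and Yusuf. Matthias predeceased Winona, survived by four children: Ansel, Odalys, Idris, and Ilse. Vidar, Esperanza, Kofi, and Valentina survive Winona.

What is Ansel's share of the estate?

Elif first takes £100,000, leaving a balance of £3,360,000. Elif then takes one-quarter of the balance (£840,000), for a total of £940,000. The remaining £2,520,000 passes to the descendants.
The descendants' portion (£2,520,000) is divided at the children's generation into 6 shares of £420,000. Vidar, Esperanza, Kofi, and Valentina each take £420,000. The 2 shares of the deceased (Zelie and Matthias) are combined into a pool of £840,000.
That pool (£840,000) is divided at the grandchildren's generation equally among Zane, Yusuf, Ansel, Odalys, Idris, and Ilse: £140,000 each.

Ansel receives £140,000.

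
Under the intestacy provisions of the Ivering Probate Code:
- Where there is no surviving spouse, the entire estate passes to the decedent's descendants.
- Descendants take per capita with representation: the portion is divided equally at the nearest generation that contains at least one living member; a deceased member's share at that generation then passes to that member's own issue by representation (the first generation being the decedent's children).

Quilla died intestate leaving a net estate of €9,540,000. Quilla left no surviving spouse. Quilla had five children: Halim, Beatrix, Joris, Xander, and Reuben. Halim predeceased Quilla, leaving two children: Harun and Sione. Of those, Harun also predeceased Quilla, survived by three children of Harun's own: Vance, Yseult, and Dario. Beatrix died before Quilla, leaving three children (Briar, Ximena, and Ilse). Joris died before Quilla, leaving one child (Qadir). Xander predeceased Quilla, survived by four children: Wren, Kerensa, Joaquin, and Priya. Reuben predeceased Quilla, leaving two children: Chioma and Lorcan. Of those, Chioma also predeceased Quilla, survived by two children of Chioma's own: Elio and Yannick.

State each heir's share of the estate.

Vance: €265,000; Yseult: €265,000; Dario: €265,000; Sione: €795,000; Briar: €795,000; Ximena: €795,000; Ilse: €795,000; Qadir: €795,000; Wren: €795,000; Kerensa: €795,000; Joaquin: €795,000; Priya: €795,000; Elio: €397,500; Yannick: €397,500; Lorcan: €795,000

The entire €9,540,000 passes to the descendants.
No child survives, so the initial division is made at the grandchildren's generation.
That amount (€9,540,000) is divided into 12 shares of €795,000: Sione, Briar, Ximena, Ilse, Qadir, Wren, Kerensa, Joaquin, Priya, and Lorcan each take €795,000; Harun's €795,000 share passes to Harun's issue; Chioma's €795,000 share passes to Chioma's issue.
Harun's share (€795,000) is divided into 3 shares of €265,000: Vance, Yseult, and Dario each take €265,000.
Chioma's share (€795,000) is divided into 2 shares of €397,500: Elio and Yannick each take €397,500.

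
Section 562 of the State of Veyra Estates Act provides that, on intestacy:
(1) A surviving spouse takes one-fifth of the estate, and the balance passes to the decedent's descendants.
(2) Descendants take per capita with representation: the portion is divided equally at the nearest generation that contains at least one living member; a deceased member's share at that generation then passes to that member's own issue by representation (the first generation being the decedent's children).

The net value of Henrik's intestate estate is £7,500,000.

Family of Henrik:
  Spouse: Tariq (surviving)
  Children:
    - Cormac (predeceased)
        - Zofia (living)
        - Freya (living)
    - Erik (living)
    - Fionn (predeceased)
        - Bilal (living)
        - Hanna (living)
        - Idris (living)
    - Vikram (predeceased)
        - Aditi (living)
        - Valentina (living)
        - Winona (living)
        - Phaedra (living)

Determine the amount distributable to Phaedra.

Tariq takes one-fifth of £7,500,000 = £1,500,000. The remaining £6,000,000 passes to the descendants.
The descendants' portion (£6,000,000) is divided into 4 shares of £1,500,000: Erik takes £1,500,000; Cormac's £1,500,000 share passes to Cormac's issue; Fionn's £1,500,000 share passes to Fionn's issue; Vikram's £1,500,000 share passes to Vikram's issue.
Cormac's share (£1,500,000) is divided into 2 shares of £750,000: Zofia and Freya each take £750,000.
Fionn's share (£1,500,000) is divided into 3 shares of £500,000: Bilal, Hanna, and Idris each take £500,000.
Vikram's share (£1,500,000) is divided into 4 shares of £375,000: Aditi, Valentina, Winona, and Phaedra each take £375,000.

Phaedra receives £375,000.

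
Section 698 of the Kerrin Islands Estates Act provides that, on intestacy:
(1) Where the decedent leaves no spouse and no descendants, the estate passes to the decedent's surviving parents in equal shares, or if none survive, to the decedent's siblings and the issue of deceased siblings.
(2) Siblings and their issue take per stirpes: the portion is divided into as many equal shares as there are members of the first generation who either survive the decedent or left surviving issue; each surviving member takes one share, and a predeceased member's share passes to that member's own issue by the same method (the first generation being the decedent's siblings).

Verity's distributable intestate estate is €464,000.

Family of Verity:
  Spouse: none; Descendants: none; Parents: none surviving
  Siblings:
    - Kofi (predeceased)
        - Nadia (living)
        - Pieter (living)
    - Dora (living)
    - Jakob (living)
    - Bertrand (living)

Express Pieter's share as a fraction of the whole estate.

Pieter receives 1/8 of the estate.

The entire €464,000 passes to the siblings and their issue.
That amount (€464,000) is divided into 4 shares of €116,000: Dora, Jakob, and Bertrand each take €116,000; Kofi's €116,000 share passes to Kofi's issue.
Kofi's share (€116,000) is divided into 2 shares of €58,000: Nadia and Pieter each take €58,000.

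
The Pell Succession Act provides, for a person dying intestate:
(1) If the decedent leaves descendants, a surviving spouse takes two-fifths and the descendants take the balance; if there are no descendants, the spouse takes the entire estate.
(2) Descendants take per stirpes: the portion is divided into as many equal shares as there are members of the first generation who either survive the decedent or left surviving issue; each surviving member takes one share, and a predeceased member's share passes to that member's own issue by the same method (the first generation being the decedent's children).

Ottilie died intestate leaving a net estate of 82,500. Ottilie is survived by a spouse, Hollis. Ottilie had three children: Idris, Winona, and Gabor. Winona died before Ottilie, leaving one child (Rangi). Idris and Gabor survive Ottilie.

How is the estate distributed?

Hollis: 33,000; Idris: 16,500; Rangi: 16,500; Gabor: 16,500

Hollis takes two-fifths of 82,500 = 33,000. The remaining 49,500 passes to the descendants.
The descendants' portion (49,500) is divided into 3 shares of 16,500: Idris and Gabor each take 16,500; Winona's 16,500 share passes to Winona's issue.
Winona's share (16,500) passes entirely to Rangi.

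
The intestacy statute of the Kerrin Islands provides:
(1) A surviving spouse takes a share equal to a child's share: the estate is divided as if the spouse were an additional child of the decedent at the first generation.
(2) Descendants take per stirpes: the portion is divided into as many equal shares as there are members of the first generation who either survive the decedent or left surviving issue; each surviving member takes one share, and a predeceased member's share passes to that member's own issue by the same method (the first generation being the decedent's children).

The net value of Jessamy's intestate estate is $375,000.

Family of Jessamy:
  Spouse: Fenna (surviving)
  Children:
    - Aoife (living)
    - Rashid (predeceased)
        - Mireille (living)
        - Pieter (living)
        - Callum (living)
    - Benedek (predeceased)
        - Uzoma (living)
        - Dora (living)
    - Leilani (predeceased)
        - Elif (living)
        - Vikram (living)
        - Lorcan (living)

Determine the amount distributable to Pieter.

Pieter receives $25,000.

The spouse counts as an additional share at the children's level, so there are 5 primary shares of $75,000. Fenna takes one such share ($75,000).
The children's combined portion ($300,000) is divided into 4 shares of $75,000: Aoife takes $75,000; Rashid's $75,000 share passes to Rashid's issue; Benedek's $75,000 share passes to Benedek's issue; Leilani's $75,000 share passes to Leilani's issue.
Rashid's share ($75,000) is divided into 3 shares of $25,000: Mireille, Pieter, and Callum each take $25,000.
Benedek's share ($75,000) is divided into 2 shares of $37,500: Uzoma and Dora each take $37,500.
Leilani's share ($75,000) is divided into 3 shares of $25,000: Elif, Vikram, and Lorcan each take $25,000.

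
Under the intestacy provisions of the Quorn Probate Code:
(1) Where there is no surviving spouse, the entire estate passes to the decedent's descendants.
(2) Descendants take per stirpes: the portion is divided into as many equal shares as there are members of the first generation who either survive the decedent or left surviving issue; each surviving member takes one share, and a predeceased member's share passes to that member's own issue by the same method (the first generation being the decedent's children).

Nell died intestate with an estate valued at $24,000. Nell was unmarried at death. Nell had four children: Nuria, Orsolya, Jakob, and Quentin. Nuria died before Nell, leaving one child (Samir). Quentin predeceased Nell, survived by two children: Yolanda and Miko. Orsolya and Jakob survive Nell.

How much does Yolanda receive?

The entire $24,000 passes to the descendants.
That amount ($24,000) is divided into 4 shares of $6,000: Orsolya and Jakob each take $6,000; Nuria's $6,000 share passes to Nuria's issue; Quentin's $6,000 share passes to Quentin's issue.
Nuria's share ($6,000) passes entirely to Samir.
Quentin's share ($6,000) is divided into 2 shares of $3,000: Yolanda and Miko each take $3,000.

Yolanda receives $3,000.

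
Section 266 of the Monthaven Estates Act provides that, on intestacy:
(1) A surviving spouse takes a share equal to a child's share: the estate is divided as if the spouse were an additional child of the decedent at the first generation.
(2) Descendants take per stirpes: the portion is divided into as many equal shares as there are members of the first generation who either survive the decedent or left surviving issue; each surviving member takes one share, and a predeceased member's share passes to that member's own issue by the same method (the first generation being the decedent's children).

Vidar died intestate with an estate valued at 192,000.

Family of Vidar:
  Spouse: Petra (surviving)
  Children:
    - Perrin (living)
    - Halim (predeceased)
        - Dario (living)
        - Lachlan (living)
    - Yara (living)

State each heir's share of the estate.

Petra: 48,000; Perrin: 48,000; Dario: 24,000; Lachlan: 24,000; Yara: 48,000

The spouse counts as an additional share at the children's level, so there are 4 primary shares of 48,000. Petra takes one such share (48,000).
The children's combined portion (144,000) is divided into 3 shares of 48,000: Perrin and Yara each take 48,000; Halim's 48,000 share passes to Halim's issue.
Halim's share (48,000) is divided into 2 shares of 24,000: Dario and Lachlan each take 24,000.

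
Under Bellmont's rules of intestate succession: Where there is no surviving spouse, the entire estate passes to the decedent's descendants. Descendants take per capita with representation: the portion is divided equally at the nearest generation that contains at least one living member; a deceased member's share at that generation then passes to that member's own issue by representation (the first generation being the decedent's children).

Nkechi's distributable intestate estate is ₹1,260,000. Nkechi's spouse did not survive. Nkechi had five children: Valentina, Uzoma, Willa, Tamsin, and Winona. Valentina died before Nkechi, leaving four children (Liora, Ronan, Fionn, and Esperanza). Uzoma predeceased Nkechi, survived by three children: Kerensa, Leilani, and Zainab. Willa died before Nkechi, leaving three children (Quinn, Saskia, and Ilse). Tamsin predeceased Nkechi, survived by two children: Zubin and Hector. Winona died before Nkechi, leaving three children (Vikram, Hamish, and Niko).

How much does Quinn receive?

The entire ₹1,260,000 passes to the descendants.
No child survives, so the initial division is made at the grandchildren's generation.
That amount (₹1,260,000) is divided into 15 shares of ₹84,000: Liora, Ronan, Fionn, Esperanza, Kerensa, Leilani, Zainab, Quinn, Saskia, Ilse, Zubin, Hector, Vikram, Hamish, and Niko each take ₹84,000.

Quinn receives ₹84,000.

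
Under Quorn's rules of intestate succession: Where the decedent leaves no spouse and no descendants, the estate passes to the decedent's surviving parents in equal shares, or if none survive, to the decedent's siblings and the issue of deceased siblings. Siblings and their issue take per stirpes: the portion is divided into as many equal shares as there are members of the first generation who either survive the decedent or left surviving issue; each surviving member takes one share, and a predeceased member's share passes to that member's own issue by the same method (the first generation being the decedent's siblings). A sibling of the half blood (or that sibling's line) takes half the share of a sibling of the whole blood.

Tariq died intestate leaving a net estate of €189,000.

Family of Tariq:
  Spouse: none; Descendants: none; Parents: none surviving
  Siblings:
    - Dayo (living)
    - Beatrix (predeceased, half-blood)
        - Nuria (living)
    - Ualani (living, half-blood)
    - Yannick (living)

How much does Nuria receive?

Nuria receives €31,500.

The entire €189,000 passes to the siblings and their issue.
Counting each half-blood sibling's line as half a unit, there are 3 units in €189,000, so one unit is €63,000. Whole-blood lines (Dayo and Yannick) take €63,000 each; half-blood lines (Beatrix and Ualani) take €31,500 each.
Beatrix's share (€31,500) passes entirely to Nuria.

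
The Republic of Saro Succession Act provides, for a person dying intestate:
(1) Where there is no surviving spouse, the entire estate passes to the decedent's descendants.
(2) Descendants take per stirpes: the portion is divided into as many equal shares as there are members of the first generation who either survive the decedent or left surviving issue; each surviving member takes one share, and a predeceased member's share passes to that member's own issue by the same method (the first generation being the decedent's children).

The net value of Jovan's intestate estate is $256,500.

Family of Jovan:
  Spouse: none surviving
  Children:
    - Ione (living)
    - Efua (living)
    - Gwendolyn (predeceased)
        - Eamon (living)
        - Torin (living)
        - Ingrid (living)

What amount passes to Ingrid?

The entire $256,500 passes to the descendants.
That amount ($256,500) is divided into 3 shares of $85,500: Ione and Efua each take $85,500; Gwendolyn's $85,500 share passes to Gwendolyn's issue.
Gwendolyn's share ($85,500) is divided into 3 shares of $28,500: Eamon, Torin, and Ingrid each take $28,500.

Ingrid receives $28,500.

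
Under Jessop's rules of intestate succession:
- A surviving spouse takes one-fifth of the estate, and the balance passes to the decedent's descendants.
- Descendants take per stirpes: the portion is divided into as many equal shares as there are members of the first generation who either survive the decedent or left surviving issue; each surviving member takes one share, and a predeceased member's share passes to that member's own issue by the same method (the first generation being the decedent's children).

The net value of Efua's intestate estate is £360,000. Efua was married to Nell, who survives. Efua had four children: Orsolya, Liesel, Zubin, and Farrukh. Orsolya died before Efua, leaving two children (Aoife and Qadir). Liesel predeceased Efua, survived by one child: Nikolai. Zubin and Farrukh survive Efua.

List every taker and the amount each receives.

Nell: £72,000; Aoife: £36,000; Qadir: £36,000; Nikolai: £72,000; Zubin: £72,000; Farrukh: £72,000

Nell takes one-fifth of £360,000 = £72,000. The remaining £288,000 passes to the descendants.
The descendants' portion (£288,000) is divided into 4 shares of £72,000: Zubin and Farrukh each take £72,000; Orsolya's £72,000 share passes to Orsolya's issue; Liesel's £72,000 share passes to Liesel's issue.
Orsolya's share (£72,000) is divided into 2 shares of £36,000: Aoife and Qadir each take £36,000.
Liesel's share (£72,000) passes entirely to Nikolai.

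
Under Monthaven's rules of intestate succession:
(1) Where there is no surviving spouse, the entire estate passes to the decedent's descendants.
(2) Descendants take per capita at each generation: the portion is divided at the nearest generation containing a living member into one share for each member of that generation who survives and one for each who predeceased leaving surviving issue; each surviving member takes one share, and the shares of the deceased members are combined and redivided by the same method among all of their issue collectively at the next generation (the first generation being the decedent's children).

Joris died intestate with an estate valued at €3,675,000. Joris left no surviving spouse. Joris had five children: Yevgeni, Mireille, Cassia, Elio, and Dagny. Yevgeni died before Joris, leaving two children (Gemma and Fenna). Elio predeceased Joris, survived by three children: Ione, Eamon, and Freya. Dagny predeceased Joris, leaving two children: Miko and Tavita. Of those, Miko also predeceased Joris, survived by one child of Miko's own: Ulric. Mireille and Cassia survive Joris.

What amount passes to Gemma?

The entire €3,675,000 passes to the descendants.
That amount (€3,675,000) is divided at the children's generation into 5 shares of €735,000. Mireille and Cassia each take €735,000. The 3 shares of the deceased (Yevgeni, Elio, and Dagny) are combined into a pool of €2,205,000.
That pool (€2,205,000) is divided at the grandchildren's generation into 7 shares of €315,000. Gemma, Fenna, Ione, Eamon, Freya, and Tavita each take €315,000. The remaining share for the deceased Miko (€315,000) is carried to the next generation.
That pool (€315,000) passes entirely to Ulric, the sole taker at the great-grandchildren's generation.

Gemma receives €315,000.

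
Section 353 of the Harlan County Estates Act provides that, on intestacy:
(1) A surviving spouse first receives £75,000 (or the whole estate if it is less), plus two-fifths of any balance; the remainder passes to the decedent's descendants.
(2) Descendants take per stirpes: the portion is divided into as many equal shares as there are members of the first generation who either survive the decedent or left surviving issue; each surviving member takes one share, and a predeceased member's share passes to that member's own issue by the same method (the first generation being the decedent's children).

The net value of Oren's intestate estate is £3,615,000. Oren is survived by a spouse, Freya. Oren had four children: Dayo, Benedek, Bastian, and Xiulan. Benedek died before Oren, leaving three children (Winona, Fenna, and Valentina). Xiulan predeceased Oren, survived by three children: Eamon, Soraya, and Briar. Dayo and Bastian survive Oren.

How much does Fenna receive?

Fenna receives £177,000.

Freya first takes £75,000, leaving a balance of £3,540,000. Freya then takes two-fifths of the balance (£1,416,000), for a total of £1,491,000. The remaining £2,124,000 passes to the descendants.
The descendants' portion (£2,124,000) is divided into 4 shares of £531,000: Dayo and Bastian each take £531,000; Benedek's £531,000 share passes to Benedek's issue; Xiulan's £531,000 share passes to Xiulan's issue.
Benedek's share (£531,000) is divided into 3 shares of £177,000: Winona, Fenna, and Valentina each take £177,000.
Xiulan's share (£531,000) is divided into 3 shares of £177,000: Eamon, Soraya, and Briar each take £177,000.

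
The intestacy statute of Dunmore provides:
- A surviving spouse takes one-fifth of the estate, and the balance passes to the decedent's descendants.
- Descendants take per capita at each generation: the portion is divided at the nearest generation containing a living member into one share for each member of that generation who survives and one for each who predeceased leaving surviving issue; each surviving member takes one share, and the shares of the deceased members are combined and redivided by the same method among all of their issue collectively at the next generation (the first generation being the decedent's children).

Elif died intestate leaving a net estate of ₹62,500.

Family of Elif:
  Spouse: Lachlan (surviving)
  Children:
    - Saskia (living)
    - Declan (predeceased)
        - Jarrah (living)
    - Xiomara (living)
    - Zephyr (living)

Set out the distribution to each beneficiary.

Lachlan takes one-fifth of ₹62,500 = ₹12,500. The remaining ₹50,000 passes to the descendants.
The descendants' portion (₹50,000) is divided at the children's generation into 4 shares of ₹12,500. Saskia, Xiomara, and Zephyr each take ₹12,500. The remaining share for the deceased Declan (₹12,500) is carried to the next generation.
That pool (₹12,500) passes entirely to Jarrah, the sole taker at the grandchildren's generation.

Lachlan: ₹12,500; Saskia: ₹12,500; Jarrah: ₹12,500; Xiomara: ₹12,500; Zephyr: ₹12,500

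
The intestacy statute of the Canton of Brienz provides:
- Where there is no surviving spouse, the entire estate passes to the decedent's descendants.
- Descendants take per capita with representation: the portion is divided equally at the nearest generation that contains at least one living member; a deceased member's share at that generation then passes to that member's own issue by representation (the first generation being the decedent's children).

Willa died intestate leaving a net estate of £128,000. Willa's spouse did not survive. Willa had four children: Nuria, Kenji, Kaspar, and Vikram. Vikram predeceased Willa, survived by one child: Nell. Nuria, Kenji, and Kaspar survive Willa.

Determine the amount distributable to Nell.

Nell receives £32,000.

The entire £128,000 passes to the descendants.
That amount (£128,000) is divided into 4 shares of £32,000: Nuria, Kenji, and Kaspar each take £32,000; Vikram's £32,000 share passes to Vikram's issue.
Vikram's share (£32,000) passes entirely to Nell.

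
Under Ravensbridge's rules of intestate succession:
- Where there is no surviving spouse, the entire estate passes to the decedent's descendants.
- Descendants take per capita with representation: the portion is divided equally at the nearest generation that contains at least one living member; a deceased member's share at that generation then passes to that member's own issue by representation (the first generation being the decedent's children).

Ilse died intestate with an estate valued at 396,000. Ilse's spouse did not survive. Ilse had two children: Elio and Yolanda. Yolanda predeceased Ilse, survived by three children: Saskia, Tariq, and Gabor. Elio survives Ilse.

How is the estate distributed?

The entire 396,000 passes to the descendants.
That amount (396,000) is divided into 2 shares of 198,000: Elio takes 198,000; Yolanda's 198,000 share passes to Yolanda's issue.
Yolanda's share (198,000) is divided into 3 shares of 66,000: Saskia, Tariq, and Gabor each take 66,000.

Elio: 198,000; Saskia: 66,000; Tariq: 66,000; Gabor: 66,000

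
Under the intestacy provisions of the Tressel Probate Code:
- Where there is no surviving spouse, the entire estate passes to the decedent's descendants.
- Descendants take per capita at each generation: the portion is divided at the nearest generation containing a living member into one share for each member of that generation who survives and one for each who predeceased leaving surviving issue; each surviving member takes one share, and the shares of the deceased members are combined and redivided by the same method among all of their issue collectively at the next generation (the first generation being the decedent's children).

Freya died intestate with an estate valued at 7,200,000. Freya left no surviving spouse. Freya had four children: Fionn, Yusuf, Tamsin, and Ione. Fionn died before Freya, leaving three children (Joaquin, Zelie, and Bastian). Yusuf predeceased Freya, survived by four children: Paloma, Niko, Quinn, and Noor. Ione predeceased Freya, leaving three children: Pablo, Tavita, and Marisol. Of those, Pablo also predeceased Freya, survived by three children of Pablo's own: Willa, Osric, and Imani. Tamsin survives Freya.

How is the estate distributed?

The entire 7,200,000 passes to the descendants.
That amount (7,200,000) is divided at the children's generation into 4 shares of 1,800,000. Tamsin takes 1,800,000. The 3 shares of the deceased (Fionn, Yusuf, and Ione) are combined into a pool of 5,400,000.
That pool (5,400,000) is divided at the grandchildren's generation into 10 shares of 540,000. Joaquin, Zelie, Bastian, Paloma, Niko, Quinn, Noor, Tavita, and Marisol each take 540,000. The remaining share for the deceased Pablo (540,000) is carried to the next generation.
That pool (540,000) is divided at the great-grandchildren's generation equally among Willa, Osric, and Imani: 180,000 each.

Joaquin: 540,000; Zelie: 540,000; Bastian: 540,000; Paloma: 540,000; Niko: 540,000; Quinn: 540,000; Noor: 540,000; Tamsin: 1,800,000; Willa: 180,000; Osric: 180,000; Imani: 180,000; Tavita: 540,000; Marisol: 540,000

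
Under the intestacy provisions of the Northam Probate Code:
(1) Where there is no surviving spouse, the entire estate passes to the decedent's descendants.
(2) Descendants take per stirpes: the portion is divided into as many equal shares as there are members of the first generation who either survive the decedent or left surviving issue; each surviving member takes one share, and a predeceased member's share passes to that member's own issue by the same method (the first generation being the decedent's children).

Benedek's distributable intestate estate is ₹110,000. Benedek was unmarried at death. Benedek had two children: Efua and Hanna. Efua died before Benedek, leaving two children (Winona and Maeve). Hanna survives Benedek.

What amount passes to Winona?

Winona receives ₹27,500.

The entire ₹110,000 passes to the descendants.
That amount (₹110,000) is divided into 2 shares of ₹55,000: Hanna takes ₹55,000; Efua's ₹55,000 share passes to Efua's issue.
Efua's share (₹55,000) is divided into 2 shares of ₹27,500: Winona and Maeve each take ₹27,500.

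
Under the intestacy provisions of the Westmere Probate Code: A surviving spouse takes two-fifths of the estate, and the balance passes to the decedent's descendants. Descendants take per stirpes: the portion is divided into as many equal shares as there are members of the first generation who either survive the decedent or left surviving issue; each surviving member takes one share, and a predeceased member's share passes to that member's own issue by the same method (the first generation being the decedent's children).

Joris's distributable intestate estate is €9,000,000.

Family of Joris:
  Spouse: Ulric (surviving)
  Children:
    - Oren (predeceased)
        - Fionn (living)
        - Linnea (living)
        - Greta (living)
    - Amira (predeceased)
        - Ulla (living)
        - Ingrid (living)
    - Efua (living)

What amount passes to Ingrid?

Ulric takes two-fifths of €9,000,000 = €3,600,000. The remaining €5,400,000 passes to the descendants.
The descendants' portion (€5,400,000) is divided into 3 shares of €1,800,000: Efua takes €1,800,000; Oren's €1,800,000 share passes to Oren's issue; Amira's €1,800,000 share passes to Amira's issue.
Oren's share (€1,800,000) is divided into 3 shares of €600,000: Fionn, Linnea, and Greta each take €600,000.
Amira's share (€1,800,000) is divided into 2 shares of €900,000: Ulla and Ingrid each take €900,000.

Ingrid receives €900,000.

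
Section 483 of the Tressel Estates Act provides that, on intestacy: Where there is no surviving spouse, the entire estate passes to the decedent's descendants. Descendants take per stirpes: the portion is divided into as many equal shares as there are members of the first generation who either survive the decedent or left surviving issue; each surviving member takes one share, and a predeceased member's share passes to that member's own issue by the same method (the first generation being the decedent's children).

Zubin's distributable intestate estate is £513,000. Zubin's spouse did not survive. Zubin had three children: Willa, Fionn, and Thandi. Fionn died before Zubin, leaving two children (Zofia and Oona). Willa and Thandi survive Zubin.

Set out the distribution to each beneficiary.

Willa: £171,000; Zofia: £85,500; Oona: £85,500; Thandi: £171,000

The entire £513,000 passes to the descendants.
That amount (£513,000) is divided into 3 shares of £171,000: Willa and Thandi each take £171,000; Fionn's £171,000 share passes to Fionn's issue.
Fionn's share (£171,000) is divided into 2 shares of £85,500: Zofia and Oona each take £85,500.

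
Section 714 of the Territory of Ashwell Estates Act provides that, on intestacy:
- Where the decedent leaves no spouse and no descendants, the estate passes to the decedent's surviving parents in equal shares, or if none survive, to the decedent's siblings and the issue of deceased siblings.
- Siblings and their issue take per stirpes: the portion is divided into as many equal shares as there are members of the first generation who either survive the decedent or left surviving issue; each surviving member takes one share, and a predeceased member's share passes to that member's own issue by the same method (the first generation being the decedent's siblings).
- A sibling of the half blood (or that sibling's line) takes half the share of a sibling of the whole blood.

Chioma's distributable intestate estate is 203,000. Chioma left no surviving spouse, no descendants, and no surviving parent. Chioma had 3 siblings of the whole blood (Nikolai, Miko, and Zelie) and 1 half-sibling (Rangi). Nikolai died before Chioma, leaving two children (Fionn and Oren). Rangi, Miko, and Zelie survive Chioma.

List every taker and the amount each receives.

Fionn: 29,000; Oren: 29,000; Rangi: 29,000; Miko: 58,000; Zelie: 58,000

The entire 203,000 passes to the siblings and their issue.
Counting each half-blood sibling's line as half a unit, there are 7/2 units in 203,000, so one unit is 58,000. Whole-blood lines (Nikolai, Miko, and Zelie) take 58,000 each; half-blood lines (Rangi) take 29,000 each.
Nikolai's share (58,000) is divided into 2 shares of 29,000: Fionn and Oren each take 29,000.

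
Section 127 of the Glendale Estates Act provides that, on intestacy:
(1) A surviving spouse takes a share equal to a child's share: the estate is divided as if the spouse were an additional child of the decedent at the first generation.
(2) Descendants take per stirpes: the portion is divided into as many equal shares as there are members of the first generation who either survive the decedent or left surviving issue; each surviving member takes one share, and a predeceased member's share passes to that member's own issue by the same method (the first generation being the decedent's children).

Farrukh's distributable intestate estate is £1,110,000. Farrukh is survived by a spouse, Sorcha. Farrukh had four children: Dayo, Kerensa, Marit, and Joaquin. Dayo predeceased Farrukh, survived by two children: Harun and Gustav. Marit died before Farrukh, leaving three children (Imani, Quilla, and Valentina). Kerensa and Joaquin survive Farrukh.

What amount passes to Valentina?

The spouse counts as an additional share at the children's level, so there are 5 primary shares of £222,000. Sorcha takes one such share (£222,000).
The children's combined portion (£888,000) is divided into 4 shares of £222,000: Kerensa and Joaquin each take £222,000; Dayo's £222,000 share passes to Dayo's issue; Marit's £222,000 share passes to Marit's issue.
Dayo's share (£222,000) is divided into 2 shares of £111,000: Harun and Gustav each take £111,000.
Marit's share (£222,000) is divided into 3 shares of £74,000: Imani, Quilla, and Valentina each take £74,000.

Valentina receives £74,000.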